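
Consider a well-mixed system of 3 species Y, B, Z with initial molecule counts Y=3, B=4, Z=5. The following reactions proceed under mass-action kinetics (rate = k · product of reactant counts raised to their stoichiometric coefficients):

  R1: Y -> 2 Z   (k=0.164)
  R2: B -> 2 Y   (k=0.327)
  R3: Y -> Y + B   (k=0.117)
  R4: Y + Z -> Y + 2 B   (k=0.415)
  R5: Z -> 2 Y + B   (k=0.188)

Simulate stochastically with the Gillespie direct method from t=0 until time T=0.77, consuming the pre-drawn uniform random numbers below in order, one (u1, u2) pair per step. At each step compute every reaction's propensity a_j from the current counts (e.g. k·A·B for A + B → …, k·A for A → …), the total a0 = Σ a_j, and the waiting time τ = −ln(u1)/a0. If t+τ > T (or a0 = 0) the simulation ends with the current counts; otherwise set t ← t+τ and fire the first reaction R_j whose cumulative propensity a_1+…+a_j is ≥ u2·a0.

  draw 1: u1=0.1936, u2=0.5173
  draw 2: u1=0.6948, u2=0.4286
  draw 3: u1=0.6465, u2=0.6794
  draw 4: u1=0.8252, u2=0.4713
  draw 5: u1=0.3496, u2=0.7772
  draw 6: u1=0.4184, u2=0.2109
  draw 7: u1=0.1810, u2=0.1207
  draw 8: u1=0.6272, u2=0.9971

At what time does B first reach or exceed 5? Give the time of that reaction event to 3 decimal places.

t=0.000: Y=3 B=4 Z=5
Draw 1: a1=0.492, a2=1.308, a3=0.351, a4=6.225, a5=0.940, a0=9.316; τ=−ln(0.1936)/9.316=0.176 → t=0.176; u2·a0=0.5173·9.316=4.819; a1+…+a3=2.151 < 4.819 ≤ a1+…+a4=8.376 → R4 fires; Y=3 B=6 Z=4
Draw 2: a1=0.492, a2=1.962, a3=0.351, a4=4.980, a5=0.752, a0=8.537; τ=−ln(0.6948)/8.537=0.043 → t=0.219; u2·a0=0.4286·8.537=3.659; a1+…+a3=2.805 < 3.659 ≤ a1+…+a4=7.785 → R4 fires; Y=3 B=8 Z=3
Draw 3: a1=0.492, a2=2.616, a3=0.351, a4=3.735, a5=0.564, a0=7.758; τ=−ln(0.6465)/7.758=0.056 → t=0.275; u2·a0=0.6794·7.758=5.271; a1+…+a3=3.459 < 5.271 ≤ a1+…+a4=7.194 → R4 fires; Y=3 B=10 Z=2
Draw 4: a1=0.492, a2=3.270, a3=0.351, a4=2.490, a5=0.376, a0=6.979; τ=−ln(0.8252)/6.979=0.028 → t=0.303; u2·a0=0.4713·6.979=3.289; a1=0.492 < 3.289 ≤ a1+a2=3.762 → R2 fires; Y=5 B=9 Z=2
Draw 5: a1=0.820, a2=2.943, a3=0.585, a4=4.150, a5=0.376, a0=8.874; τ=−ln(0.3496)/8.874=0.118 → t=0.421; u2·a0=0.7772·8.874=6.897; a1+…+a3=4.348 < 6.897 ≤ a1+…+a4=8.498 → R4 fires; Y=5 B=11 Z=1
Draw 6: a1=0.820, a2=3.597, a3=0.585, a4=2.075, a5=0.188, a0=7.265; τ=−ln(0.4184)/7.265=0.120 → t=0.541; u2·a0=0.2109·7.265=1.532; a1=0.820 < 1.532 ≤ a1+a2=4.417 → R2 fires; Y=7 B=10 Z=1
Draw 7: a1=1.148, a2=3.270, a3=0.819, a4=2.905, a5=0.188, a0=8.330; τ=−ln(0.1810)/8.330=0.205 → t=0.746; u2·a0=0.1207·8.330=1.005 ≤ a1=1.148 → R1 fires; Y=6 B=10 Z=3
Draw 8: a1=0.984, a2=3.270, a3=0.702, a4=7.470, a5=0.564, a0=12.990; τ=−ln(0.6272)/12.990=0.036 → t=0.782 > T=0.77: stop.
B first becomes ≥ 5 when it reaches 6 at the event at t=0.176.

Threshold first reached at t = 0.176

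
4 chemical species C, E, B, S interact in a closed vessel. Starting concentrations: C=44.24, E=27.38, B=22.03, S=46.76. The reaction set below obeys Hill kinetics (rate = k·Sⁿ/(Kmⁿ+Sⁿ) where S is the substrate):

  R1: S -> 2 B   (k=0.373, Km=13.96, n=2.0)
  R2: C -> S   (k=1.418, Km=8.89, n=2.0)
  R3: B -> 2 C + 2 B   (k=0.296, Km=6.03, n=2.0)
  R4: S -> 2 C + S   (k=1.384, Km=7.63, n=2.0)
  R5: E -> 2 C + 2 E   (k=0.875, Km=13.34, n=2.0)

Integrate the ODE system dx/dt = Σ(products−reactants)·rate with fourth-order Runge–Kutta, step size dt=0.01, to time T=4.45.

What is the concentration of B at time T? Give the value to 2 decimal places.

RK4 with dt=0.01: 445 steps to T=4.45. Trajectory (selected grid times):
t=0.00: C=44.24 E=27.38 B=22.03 S=46.76
t=0.49: C=45.86 E=27.73 B=22.50 S=47.26
t=0.99: C=47.51 E=28.08 B=22.98 S=47.77
t=1.48: C=49.14 E=28.43 B=23.46 S=48.28
t=1.98: C=50.80 E=28.79 B=23.94 S=48.79
t=2.47: C=52.43 E=29.15 B=24.41 S=49.30
t=2.97: C=54.09 E=29.51 B=24.90 S=49.81
t=3.46: C=55.73 E=29.87 B=25.38 S=50.32
t=3.96: C=57.40 E=30.23 B=25.86 S=50.84
t=4.45: C=59.04 E=30.59 B=26.34 S=51.35
Read off B at T=4.45: 26.34

B at T = 26.34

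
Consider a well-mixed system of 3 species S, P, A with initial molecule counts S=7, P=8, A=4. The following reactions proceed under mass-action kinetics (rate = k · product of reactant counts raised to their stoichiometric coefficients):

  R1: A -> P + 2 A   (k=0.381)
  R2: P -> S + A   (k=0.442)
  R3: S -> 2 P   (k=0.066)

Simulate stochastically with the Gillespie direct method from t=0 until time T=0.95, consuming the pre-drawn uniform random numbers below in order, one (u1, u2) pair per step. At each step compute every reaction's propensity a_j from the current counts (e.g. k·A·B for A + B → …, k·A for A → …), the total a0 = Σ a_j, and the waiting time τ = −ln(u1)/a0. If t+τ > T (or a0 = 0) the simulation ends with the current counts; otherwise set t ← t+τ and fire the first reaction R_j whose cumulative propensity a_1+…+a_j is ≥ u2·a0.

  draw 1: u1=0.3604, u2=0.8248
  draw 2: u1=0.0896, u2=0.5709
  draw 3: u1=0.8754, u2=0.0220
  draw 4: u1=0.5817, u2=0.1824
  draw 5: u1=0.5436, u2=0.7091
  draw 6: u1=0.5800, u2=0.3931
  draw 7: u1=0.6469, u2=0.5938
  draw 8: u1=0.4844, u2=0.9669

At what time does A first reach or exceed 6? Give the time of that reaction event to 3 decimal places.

t=0.000: S=7 P=8 A=4
Draw 1: a1=1.524, a2=3.536, a3=0.462, a0=5.522; τ=−ln(0.3604)/5.522=0.185 → t=0.185; u2·a0=0.8248·5.522=4.555; a1=1.524 < 4.555 ≤ a1+a2=5.060 → R2 fires; S=8 P=7 A=5
Draw 2: a1=1.905, a2=3.094, a3=0.528, a0=5.527; τ=−ln(0.0896)/5.527=0.436 → t=0.621; u2·a0=0.5709·5.527=3.155; a1=1.905 < 3.155 ≤ a1+a2=4.999 → R2 fires; S=9 P=6 A=6
Draw 3: a1=2.286, a2=2.652, a3=0.594, a0=5.532; τ=−ln(0.8754)/5.532=0.024 → t=0.645; u2·a0=0.0220·5.532=0.122 ≤ a1=2.286 → R1 fires; S=9 P=7 A=7
Draw 4: a1=2.667, a2=3.094, a3=0.594, a0=6.355; τ=−ln(0.5817)/6.355=0.085 → t=0.731; u2·a0=0.1824·6.355=1.159 ≤ a1=2.667 → R1 fires; S=9 P=8 A=8
Draw 5: a1=3.048, a2=3.536, a3=0.594, a0=7.178; τ=−ln(0.5436)/7.178=0.085 → t=0.816; u2·a0=0.7091·7.178=5.090; a1=3.048 < 5.090 ≤ a1+a2=6.584 → R2 fires; S=10 P=7 A=9
Draw 6: a1=3.429, a2=3.094, a3=0.660, a0=7.183; τ=−ln(0.5800)/7.183=0.076 → t=0.891; u2·a0=0.3931·7.183=2.824 ≤ a1=3.429 → R1 fires; S=10 P=8 A=10
Draw 7: a1=3.810, a2=3.536, a3=0.660, a0=8.006; τ=−ln(0.6469)/8.006=0.054 → t=0.946; u2·a0=0.5938·8.006=4.754; a1=3.810 < 4.754 ≤ a1+a2=7.346 → R2 fires; S=11 P=7 A=11
Draw 8: a1=4.191, a2=3.094, a3=0.726, a0=8.011; τ=−ln(0.4844)/8.011=0.090 → t=1.036 > T=0.95: stop.
A first becomes ≥ 6 when it reaches 6 at the event at t=0.621.

Threshold first reached at t = 0.621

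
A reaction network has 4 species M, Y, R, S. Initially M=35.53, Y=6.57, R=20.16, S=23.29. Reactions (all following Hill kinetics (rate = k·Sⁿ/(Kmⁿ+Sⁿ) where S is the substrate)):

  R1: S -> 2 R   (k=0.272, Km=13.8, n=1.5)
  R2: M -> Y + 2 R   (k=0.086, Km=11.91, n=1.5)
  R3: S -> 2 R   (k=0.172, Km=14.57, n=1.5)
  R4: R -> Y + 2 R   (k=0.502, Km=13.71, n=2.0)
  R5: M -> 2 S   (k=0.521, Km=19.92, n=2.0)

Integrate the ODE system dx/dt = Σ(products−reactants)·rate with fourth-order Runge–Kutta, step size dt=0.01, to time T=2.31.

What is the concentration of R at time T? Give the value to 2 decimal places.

R at T = 22.72

RK4 with dt=0.01: 231 steps to T=2.31. Trajectory (selected grid times):
t=0.00: M=35.53 Y=6.57 R=20.16 S=23.29
t=0.26: M=35.41 Y=6.68 R=20.44 S=23.42
t=0.51: M=35.29 Y=6.78 R=20.72 S=23.54
t=0.77: M=35.17 Y=6.89 R=21.01 S=23.67
t=1.03: M=35.05 Y=7.00 R=21.29 S=23.79
t=1.28: M=34.93 Y=7.11 R=21.57 S=23.91
t=1.54: M=34.81 Y=7.22 R=21.86 S=24.04
t=1.80: M=34.69 Y=7.34 R=22.15 S=24.16
t=2.05: M=34.58 Y=7.44 R=22.43 S=24.28
t=2.31: M=34.46 Y=7.56 R=22.72 S=24.40
Read off R at T=2.31: 22.72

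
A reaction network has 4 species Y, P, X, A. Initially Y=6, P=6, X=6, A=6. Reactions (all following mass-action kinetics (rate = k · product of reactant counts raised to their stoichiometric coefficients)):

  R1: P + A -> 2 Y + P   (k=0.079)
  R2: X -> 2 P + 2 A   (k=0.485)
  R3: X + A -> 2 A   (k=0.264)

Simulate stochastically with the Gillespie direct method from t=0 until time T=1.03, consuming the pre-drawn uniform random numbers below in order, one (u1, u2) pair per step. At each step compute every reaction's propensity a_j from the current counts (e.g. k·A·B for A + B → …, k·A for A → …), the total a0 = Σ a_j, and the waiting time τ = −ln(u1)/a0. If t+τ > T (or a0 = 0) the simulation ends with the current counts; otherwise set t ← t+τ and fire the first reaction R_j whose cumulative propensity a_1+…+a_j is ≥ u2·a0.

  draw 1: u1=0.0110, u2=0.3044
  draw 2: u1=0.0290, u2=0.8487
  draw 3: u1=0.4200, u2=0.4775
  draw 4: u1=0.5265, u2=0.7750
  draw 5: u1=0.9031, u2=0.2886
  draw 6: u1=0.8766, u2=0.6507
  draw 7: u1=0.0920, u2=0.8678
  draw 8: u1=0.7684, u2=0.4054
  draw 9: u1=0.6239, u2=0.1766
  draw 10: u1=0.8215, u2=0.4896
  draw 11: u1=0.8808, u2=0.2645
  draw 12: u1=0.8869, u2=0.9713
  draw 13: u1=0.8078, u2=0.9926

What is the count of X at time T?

t=0.000: Y=6 P=6 X=6 A=6
Draw 1: a1=2.844, a2=2.910, a3=9.504, a0=15.258; τ=−ln(0.0110)/15.258=0.296 → t=0.296; u2·a0=0.3044·15.258=4.645; a1=2.844 < 4.645 ≤ a1+a2=5.754 → R2 fires; Y=6 P=8 X=5 A=8
Draw 2: a1=5.056, a2=2.425, a3=10.560, a0=18.041; τ=−ln(0.0290)/18.041=0.196 → t=0.492; u2·a0=0.8487·18.041=15.311; a1+a2=7.481 < 15.311 ≤ a1+…+a3=18.041 → R3 fires; Y=6 P=8 X=4 A=9
Draw 3: a1=5.688, a2=1.940, a3=9.504, a0=17.132; τ=−ln(0.4200)/17.132=0.051 → t=0.542; u2·a0=0.4775·17.132=8.181; a1+a2=7.628 < 8.181 ≤ a1+…+a3=17.132 → R3 fires; Y=6 P=8 X=3 A=10
Draw 4: a1=6.320, a2=1.455, a3=7.920, a0=15.695; τ=−ln(0.5265)/15.695=0.041 → t=0.583; u2·a0=0.7750·15.695=12.164; a1+a2=7.775 < 12.164 ≤ a1+…+a3=15.695 → R3 fires; Y=6 P=8 X=2 A=11
Draw 5: a1=6.952, a2=0.970, a3=5.808, a0=13.730; τ=−ln(0.9031)/13.730=0.007 → t=0.591; u2·a0=0.2886·13.730=3.962 ≤ a1=6.952 → R1 fires; Y=8 P=8 X=2 A=10
Draw 6: a1=6.320, a2=0.970, a3=5.280, a0=12.570; τ=−ln(0.8766)/12.570=0.010 → t=0.601; u2·a0=0.6507·12.570=8.179; a1+a2=7.290 < 8.179 ≤ a1+…+a3=12.570 → R3 fires; Y=8 P=8 X=1 A=11
Draw 7: a1=6.952, a2=0.485, a3=2.904, a0=10.341; τ=−ln(0.0920)/10.341=0.231 → t=0.832; u2·a0=0.8678·10.341=8.974; a1+a2=7.437 < 8.974 ≤ a1+…+a3=10.341 → R3 fires; Y=8 P=8 X=0 A=12
Draw 8: a1=7.584, a2=0.000, a3=0.000, a0=7.584; τ=−ln(0.7684)/7.584=0.035 → t=0.867; u2·a0=0.4054·7.584=3.075 ≤ a1=7.584 → R1 fires; Y=10 P=8 X=0 A=11
Draw 9: a1=6.952, a2=0.000, a3=0.000, a0=6.952; τ=−ln(0.6239)/6.952=0.068 → t=0.935; u2·a0=0.1766·6.952=1.228 ≤ a1=6.952 → R1 fires; Y=12 P=8 X=0 A=10
Draw 10: a1=6.320, a2=0.000, a3=0.000, a0=6.320; τ=−ln(0.8215)/6.320=0.031 → t=0.966; u2·a0=0.4896·6.320=3.094 ≤ a1=6.320 → R1 fires; Y=14 P=8 X=0 A=9
Draw 11: a1=5.688, a2=0.000, a3=0.000, a0=5.688; τ=−ln(0.8808)/5.688=0.022 → t=0.988; u2·a0=0.2645·5.688=1.504 ≤ a1=5.688 → R1 fires; Y=16 P=8 X=0 A=8
Draw 12: a1=5.056, a2=0.000, a3=0.000, a0=5.056; τ=−ln(0.8869)/5.056=0.024 → t=1.012; u2·a0=0.9713·5.056=4.911 ≤ a1=5.056 → R1 fires; Y=18 P=8 X=0 A=7
Draw 13: a1=4.424, a2=0.000, a3=0.000, a0=4.424; τ=−ln(0.8078)/4.424=0.048 → t=1.060 > T=1.03: stop.
Read off X at T=1.03: 0

X at T = 0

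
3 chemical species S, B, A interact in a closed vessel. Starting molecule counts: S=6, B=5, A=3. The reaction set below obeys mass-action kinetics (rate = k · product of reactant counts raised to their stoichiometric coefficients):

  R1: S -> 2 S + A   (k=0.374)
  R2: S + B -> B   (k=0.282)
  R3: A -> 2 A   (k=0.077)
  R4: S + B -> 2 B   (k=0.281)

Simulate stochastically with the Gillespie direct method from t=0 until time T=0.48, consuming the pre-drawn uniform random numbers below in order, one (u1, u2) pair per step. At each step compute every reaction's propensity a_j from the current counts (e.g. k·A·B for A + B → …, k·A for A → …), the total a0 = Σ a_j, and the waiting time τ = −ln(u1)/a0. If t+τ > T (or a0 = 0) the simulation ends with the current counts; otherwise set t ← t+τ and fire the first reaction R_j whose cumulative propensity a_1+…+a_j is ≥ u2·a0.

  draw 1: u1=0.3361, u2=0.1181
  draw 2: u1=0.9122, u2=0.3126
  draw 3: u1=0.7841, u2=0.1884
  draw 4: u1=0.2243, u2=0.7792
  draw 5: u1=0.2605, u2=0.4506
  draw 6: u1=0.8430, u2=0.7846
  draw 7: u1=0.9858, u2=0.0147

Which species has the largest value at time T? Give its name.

Dominant species at T: B

t=0.000: S=6 B=5 A=3
Draw 1: a1=2.244, a2=8.460, a3=0.231, a4=8.430, a0=19.365; τ=−ln(0.3361)/19.365=0.056 → t=0.056; u2·a0=0.1181·19.365=2.287; a1=2.244 < 2.287 ≤ a1+a2=10.704 → R2 fires; S=5 B=5 A=3
Draw 2: a1=1.870, a2=7.050, a3=0.231, a4=7.025, a0=16.176; τ=−ln(0.9122)/16.176=0.006 → t=0.062; u2·a0=0.3126·16.176=5.057; a1=1.870 < 5.057 ≤ a1+a2=8.920 → R2 fires; S=4 B=5 A=3
Draw 3: a1=1.496, a2=5.640, a3=0.231, a4=5.620, a0=12.987; τ=−ln(0.7841)/12.987=0.019 → t=0.081; u2·a0=0.1884·12.987=2.447; a1=1.496 < 2.447 ≤ a1+a2=7.136 → R2 fires; S=3 B=5 A=3
Draw 4: a1=1.122, a2=4.230, a3=0.231, a4=4.215, a0=9.798; τ=−ln(0.2243)/9.798=0.153 → t=0.233; u2·a0=0.7792·9.798=7.635; a1+…+a3=5.583 < 7.635 ≤ a1+…+a4=9.798 → R4 fires; S=2 B=6 A=3
Draw 5: a1=0.748, a2=3.384, a3=0.231, a4=3.372, a0=7.735; τ=−ln(0.2605)/7.735=0.174 → t=0.407; u2·a0=0.4506·7.735=3.485; a1=0.748 < 3.485 ≤ a1+a2=4.132 → R2 fires; S=1 B=6 A=3
Draw 6: a1=0.374, a2=1.692, a3=0.231, a4=1.686, a0=3.983; τ=−ln(0.8430)/3.983=0.043 → t=0.450; u2·a0=0.7846·3.983=3.125; a1+…+a3=2.297 < 3.125 ≤ a1+…+a4=3.983 → R4 fires; S=0 B=7 A=3
Draw 7: a1=0.000, a2=0.000, a3=0.231, a4=0.000, a0=0.231; τ=−ln(0.9858)/0.231=0.062 → t=0.512 > T=0.48: stop.
At T=0.48: S=0 B=7 A=3; the largest is B.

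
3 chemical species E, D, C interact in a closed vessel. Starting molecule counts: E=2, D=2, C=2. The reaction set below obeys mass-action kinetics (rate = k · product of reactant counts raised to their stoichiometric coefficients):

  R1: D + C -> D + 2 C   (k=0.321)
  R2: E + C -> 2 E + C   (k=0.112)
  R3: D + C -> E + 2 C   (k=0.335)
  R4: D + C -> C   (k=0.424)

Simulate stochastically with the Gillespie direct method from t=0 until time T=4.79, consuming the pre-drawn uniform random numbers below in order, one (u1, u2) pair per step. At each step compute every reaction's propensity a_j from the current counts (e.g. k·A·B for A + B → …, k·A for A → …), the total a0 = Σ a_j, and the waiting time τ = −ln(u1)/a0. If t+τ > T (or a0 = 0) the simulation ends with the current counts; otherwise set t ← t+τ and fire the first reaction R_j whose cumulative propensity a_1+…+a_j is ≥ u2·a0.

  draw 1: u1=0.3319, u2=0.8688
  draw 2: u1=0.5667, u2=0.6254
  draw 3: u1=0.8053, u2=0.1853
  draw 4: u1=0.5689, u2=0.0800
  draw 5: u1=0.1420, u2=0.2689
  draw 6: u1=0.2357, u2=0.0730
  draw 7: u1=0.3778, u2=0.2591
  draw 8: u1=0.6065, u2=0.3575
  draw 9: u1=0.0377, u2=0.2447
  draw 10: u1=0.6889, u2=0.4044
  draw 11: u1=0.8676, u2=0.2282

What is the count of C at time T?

t=0.000: E=2 D=2 C=2
Draw 1: a1=1.284, a2=0.448, a3=1.340, a4=1.696, a0=4.768; τ=−ln(0.3319)/4.768=0.231 → t=0.231; u2·a0=0.8688·4.768=4.142; a1+…+a3=3.072 < 4.142 ≤ a1+…+a4=4.768 → R4 fires; E=2 D=1 C=2
Draw 2: a1=0.642, a2=0.448, a3=0.670, a4=0.848, a0=2.608; τ=−ln(0.5667)/2.608=0.218 → t=0.449; u2·a0=0.6254·2.608=1.631; a1+a2=1.090 < 1.631 ≤ a1+…+a3=1.760 → R3 fires; E=3 D=0 C=3
Draw 3: a1=0.000, a2=1.008, a3=0.000, a4=0.000, a0=1.008; τ=−ln(0.8053)/1.008=0.215 → t=0.664; u2·a0=0.1853·1.008=0.187; a1=0.000 < 0.187 ≤ a1+a2=1.008 → R2 fires; E=4 D=0 C=3
Draw 4: a1=0.000, a2=1.344, a3=0.000, a4=0.000, a0=1.344; τ=−ln(0.5689)/1.344=0.420 → t=1.084; u2·a0=0.0800·1.344=0.108; a1=0.000 < 0.108 ≤ a1+a2=1.344 → R2 fires; E=5 D=0 C=3
Draw 5: a1=0.000, a2=1.680, a3=0.000, a4=0.000, a0=1.680; τ=−ln(0.1420)/1.680=1.162 → t=2.245; u2·a0=0.2689·1.680=0.452; a1=0.000 < 0.452 ≤ a1+a2=1.680 → R2 fires; E=6 D=0 C=3
Draw 6: a1=0.000, a2=2.016, a3=0.000, a4=0.000, a0=2.016; τ=−ln(0.2357)/2.016=0.717 → t=2.962; u2·a0=0.0730·2.016=0.147; a1=0.000 < 0.147 ≤ a1+a2=2.016 → R2 fires; E=7 D=0 C=3
Draw 7: a1=0.000, a2=2.352, a3=0.000, a4=0.000, a0=2.352; τ=−ln(0.3778)/2.352=0.414 → t=3.376; u2·a0=0.2591·2.352=0.609; a1=0.000 < 0.609 ≤ a1+a2=2.352 → R2 fires; E=8 D=0 C=3
Draw 8: a1=0.000, a2=2.688, a3=0.000, a4=0.000, a0=2.688; τ=−ln(0.6065)/2.688=0.186 → t=3.562; u2·a0=0.3575·2.688=0.961; a1=0.000 < 0.961 ≤ a1+a2=2.688 → R2 fires; E=9 D=0 C=3
Draw 9: a1=0.000, a2=3.024, a3=0.000, a4=0.000, a0=3.024; τ=−ln(0.0377)/3.024=1.084 → t=4.646; u2·a0=0.2447·3.024=0.740; a1=0.000 < 0.740 ≤ a1+a2=3.024 → R2 fires; E=10 D=0 C=3
Draw 10: a1=0.000, a2=3.360, a3=0.000, a4=0.000, a0=3.360; τ=−ln(0.6889)/3.360=0.111 → t=4.757; u2·a0=0.4044·3.360=1.359; a1=0.000 < 1.359 ≤ a1+a2=3.360 → R2 fires; E=11 D=0 C=3
Draw 11: a1=0.000, a2=3.696, a3=0.000, a4=0.000, a0=3.696; τ=−ln(0.8676)/3.696=0.038 → t=4.796 > T=4.79: stop.
Read off C at T=4.79: 3

C at T = 3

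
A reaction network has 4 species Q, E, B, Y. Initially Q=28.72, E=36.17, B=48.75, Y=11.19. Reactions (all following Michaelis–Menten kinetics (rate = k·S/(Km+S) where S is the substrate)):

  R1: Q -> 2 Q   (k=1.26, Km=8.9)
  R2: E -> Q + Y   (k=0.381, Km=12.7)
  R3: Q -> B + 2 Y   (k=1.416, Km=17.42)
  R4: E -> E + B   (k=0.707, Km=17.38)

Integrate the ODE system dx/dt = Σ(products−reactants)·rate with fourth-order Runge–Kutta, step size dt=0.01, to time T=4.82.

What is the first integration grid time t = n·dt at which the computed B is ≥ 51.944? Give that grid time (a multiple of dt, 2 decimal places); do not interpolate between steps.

Threshold first reached at t = 2.35

RK4 with dt=0.01: 482 steps to T=4.82. Trajectory (selected grid times):
t=0.00: Q=28.72 E=36.17 B=48.75 Y=11.19
t=0.54: Q=28.92 E=36.02 B=49.48 Y=12.30
t=1.07: Q=29.11 E=35.87 B=50.21 Y=13.38
t=1.61: Q=29.30 E=35.72 B=50.94 Y=14.49
t=2.14: Q=29.49 E=35.57 B=51.66 Y=15.58
t=2.34: Q=29.56 E=35.51 B=51.94 Y=16.00
t=2.35: Q=29.57 E=35.51 B=51.95 Y=16.02
t=2.68: Q=29.68 E=35.42 B=52.40 Y=16.70
t=3.21: Q=29.87 E=35.27 B=53.13 Y=17.79
t=3.75: Q=30.07 E=35.12 B=53.87 Y=18.91
t=4.28: Q=30.25 E=34.97 B=54.59 Y=20.01
t=4.82: Q=30.45 E=34.82 B=55.33 Y=21.13
B(2.34)=51.938 < 51.944 but B(2.35)=51.952 ≥ 51.944, so the first grid time is t=2.35.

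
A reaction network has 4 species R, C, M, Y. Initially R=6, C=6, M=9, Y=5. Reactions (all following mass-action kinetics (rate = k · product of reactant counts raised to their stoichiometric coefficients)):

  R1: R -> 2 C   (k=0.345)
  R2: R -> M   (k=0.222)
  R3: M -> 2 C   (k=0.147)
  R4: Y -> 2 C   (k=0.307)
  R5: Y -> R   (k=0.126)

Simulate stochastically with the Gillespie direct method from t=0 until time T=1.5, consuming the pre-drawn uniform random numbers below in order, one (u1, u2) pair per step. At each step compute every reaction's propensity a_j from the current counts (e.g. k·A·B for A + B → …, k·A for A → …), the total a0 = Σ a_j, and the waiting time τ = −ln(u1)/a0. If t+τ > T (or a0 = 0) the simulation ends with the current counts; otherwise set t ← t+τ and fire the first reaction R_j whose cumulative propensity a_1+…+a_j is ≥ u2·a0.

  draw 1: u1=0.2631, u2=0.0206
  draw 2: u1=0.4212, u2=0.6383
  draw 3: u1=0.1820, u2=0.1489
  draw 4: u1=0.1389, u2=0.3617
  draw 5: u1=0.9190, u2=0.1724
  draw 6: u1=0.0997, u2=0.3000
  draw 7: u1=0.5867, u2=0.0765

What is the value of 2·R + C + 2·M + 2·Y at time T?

Value at T = 46

Check how each reaction changes W = 2·R + C + 2·M + 2·Y (weight of products minus weight of reactants):
R1: R -> 2 C: (1·2) − (2·1) = 2 − 2 = 0
R2: R -> M: (2·1) − (2·1) = 2 − 2 = 0
R3: M -> 2 C: (1·2) − (2·1) = 2 − 2 = 0
R4: Y -> 2 C: (1·2) − (2·1) = 2 − 2 = 0
R5: Y -> R: (2·1) − (2·1) = 2 − 2 = 0
Every reaction leaves W unchanged, so W is conserved and no simulation is needed: W(T) = W(0) = 2·6 + 6 + 2·9 + 2·5 = 46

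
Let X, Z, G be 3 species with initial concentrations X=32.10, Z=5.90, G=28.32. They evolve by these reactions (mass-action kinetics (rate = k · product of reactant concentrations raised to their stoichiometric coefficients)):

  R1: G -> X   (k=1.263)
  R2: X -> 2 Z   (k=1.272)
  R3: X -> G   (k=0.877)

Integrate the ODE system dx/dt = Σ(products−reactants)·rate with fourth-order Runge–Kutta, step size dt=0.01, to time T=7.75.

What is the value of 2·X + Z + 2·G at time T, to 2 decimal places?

Value at T = 126.74

Check how each reaction changes W = 2·X + Z + 2·G (weight of products minus weight of reactants):
R1: G -> X: (2·1) − (2·1) = 2 − 2 = 0
R2: X -> 2 Z: (1·2) − (2·1) = 2 − 2 = 0
R3: X -> G: (2·1) − (2·1) = 2 − 2 = 0
Every reaction leaves W unchanged, so W is conserved and no simulation is needed: W(T) = W(0) = 2·32.10 + 5.90 + 2·28.32 = 126.74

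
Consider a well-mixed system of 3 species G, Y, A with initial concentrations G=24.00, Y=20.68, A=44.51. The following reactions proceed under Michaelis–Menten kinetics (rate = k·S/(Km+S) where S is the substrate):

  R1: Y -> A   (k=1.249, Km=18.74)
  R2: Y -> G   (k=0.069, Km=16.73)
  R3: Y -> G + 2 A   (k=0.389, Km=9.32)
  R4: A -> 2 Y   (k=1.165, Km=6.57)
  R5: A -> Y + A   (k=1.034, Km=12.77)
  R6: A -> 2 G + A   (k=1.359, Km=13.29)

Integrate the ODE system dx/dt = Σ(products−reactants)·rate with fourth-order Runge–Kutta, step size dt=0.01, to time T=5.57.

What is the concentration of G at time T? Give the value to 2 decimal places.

RK4 with dt=0.01: 557 steps to T=5.57. Trajectory (selected grid times):
t=0.00: G=24.00 Y=20.68 A=44.51
t=0.62: G=25.49 Y=21.83 A=44.63
t=1.24: G=26.98 Y=22.98 A=44.76
t=1.86: G=28.48 Y=24.11 A=44.91
t=2.48: G=29.98 Y=25.23 A=45.07
t=3.09: G=31.46 Y=26.32 A=45.24
t=3.71: G=32.97 Y=27.42 A=45.42
t=4.33: G=34.48 Y=28.51 A=45.61
t=4.95: G=36.00 Y=29.59 A=45.82
t=5.57: G=37.52 Y=30.67 A=46.03
Read off G at T=5.57: 37.52

G at T = 37.52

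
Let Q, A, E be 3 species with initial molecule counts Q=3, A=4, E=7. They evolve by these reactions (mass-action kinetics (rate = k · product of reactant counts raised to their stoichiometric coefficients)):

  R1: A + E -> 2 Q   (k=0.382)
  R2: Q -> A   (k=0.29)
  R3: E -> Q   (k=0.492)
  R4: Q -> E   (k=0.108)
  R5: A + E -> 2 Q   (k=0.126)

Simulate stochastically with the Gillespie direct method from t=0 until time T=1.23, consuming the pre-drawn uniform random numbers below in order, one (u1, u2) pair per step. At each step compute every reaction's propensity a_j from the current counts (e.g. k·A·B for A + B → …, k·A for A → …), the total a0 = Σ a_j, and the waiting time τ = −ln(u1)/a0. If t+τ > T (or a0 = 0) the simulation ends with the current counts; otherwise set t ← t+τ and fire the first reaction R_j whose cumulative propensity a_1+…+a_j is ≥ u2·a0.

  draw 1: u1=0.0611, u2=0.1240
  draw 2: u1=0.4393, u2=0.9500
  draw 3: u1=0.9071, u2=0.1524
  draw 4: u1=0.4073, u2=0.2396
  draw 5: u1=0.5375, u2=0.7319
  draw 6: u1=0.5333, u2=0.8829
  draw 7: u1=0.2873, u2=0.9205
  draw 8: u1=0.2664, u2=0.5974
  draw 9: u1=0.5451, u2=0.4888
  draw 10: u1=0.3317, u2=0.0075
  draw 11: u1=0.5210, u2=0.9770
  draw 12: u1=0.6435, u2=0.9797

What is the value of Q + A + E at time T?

Value at T = 14

Check how each reaction changes W = Q + A + E (weight of products minus weight of reactants):
R1: A + E -> 2 Q: (1·2) − (1·1 + 1·1) = 2 − 2 = 0
R2: Q -> A: (1·1) − (1·1) = 1 − 1 = 0
R3: E -> Q: (1·1) − (1·1) = 1 − 1 = 0
R4: Q -> E: (1·1) − (1·1) = 1 − 1 = 0
R5: A + E -> 2 Q: (1·2) − (1·1 + 1·1) = 2 − 2 = 0
Every reaction leaves W unchanged, so W is conserved and no simulation is needed: W(T) = W(0) = 3 + 4 + 7 = 14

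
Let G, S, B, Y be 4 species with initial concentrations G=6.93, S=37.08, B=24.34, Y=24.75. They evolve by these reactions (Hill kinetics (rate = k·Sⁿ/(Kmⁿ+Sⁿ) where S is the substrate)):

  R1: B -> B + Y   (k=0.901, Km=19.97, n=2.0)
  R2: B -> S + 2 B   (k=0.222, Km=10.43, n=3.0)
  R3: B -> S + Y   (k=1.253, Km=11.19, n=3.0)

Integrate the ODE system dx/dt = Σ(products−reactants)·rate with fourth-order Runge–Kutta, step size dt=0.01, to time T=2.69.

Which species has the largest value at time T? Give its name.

Dominant species at T: S

RK4 with dt=0.01: 269 steps to T=2.69. Trajectory (selected grid times):
t=0.00: G=6.93 S=37.08 B=24.34 Y=24.75
t=0.30: G=6.93 S=37.48 B=24.06 Y=25.25
t=0.60: G=6.93 S=37.89 B=23.78 Y=25.75
t=0.90: G=6.93 S=38.29 B=23.50 Y=26.25
t=1.20: G=6.93 S=38.69 B=23.22 Y=26.75
t=1.49: G=6.93 S=39.07 B=22.96 Y=27.22
t=1.79: G=6.93 S=39.47 B=22.68 Y=27.71
t=2.09: G=6.93 S=39.87 B=22.41 Y=28.20
t=2.39: G=6.93 S=40.26 B=22.13 Y=28.68
t=2.69: G=6.93 S=40.65 B=21.86 Y=29.16
At T=2.69: G=6.93 S=40.65 B=21.86 Y=29.16; the largest is S.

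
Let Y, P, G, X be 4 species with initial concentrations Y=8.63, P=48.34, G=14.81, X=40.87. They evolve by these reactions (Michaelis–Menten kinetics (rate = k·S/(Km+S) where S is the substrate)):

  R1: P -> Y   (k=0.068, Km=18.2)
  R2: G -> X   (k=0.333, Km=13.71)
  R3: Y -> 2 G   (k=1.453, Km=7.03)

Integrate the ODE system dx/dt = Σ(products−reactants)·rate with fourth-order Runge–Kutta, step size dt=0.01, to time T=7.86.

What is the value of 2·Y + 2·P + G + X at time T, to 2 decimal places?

Check how each reaction changes W = 2·Y + 2·P + G + X (weight of products minus weight of reactants):
R1: P -> Y: (2·1) − (2·1) = 2 − 2 = 0
R2: G -> X: (1·1) − (1·1) = 1 − 1 = 0
R3: Y -> 2 G: (1·2) − (2·1) = 2 − 2 = 0
Every reaction leaves W unchanged, so W is conserved and no simulation is needed: W(T) = W(0) = 2·8.63 + 2·48.34 + 14.81 + 40.87 = 169.62

Value at T = 169.62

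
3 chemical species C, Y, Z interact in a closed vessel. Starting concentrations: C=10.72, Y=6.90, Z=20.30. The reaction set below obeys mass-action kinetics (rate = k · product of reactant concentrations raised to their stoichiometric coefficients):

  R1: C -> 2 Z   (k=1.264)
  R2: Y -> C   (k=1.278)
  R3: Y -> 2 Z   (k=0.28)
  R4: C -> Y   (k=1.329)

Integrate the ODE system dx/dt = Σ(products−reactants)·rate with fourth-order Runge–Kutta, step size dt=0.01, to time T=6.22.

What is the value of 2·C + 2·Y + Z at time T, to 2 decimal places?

Value at T = 55.54

Check how each reaction changes W = 2·C + 2·Y + Z (weight of products minus weight of reactants):
R1: C -> 2 Z: (1·2) − (2·1) = 2 − 2 = 0
R2: Y -> C: (2·1) − (2·1) = 2 − 2 = 0
R3: Y -> 2 Z: (1·2) − (2·1) = 2 − 2 = 0
R4: C -> Y: (2·1) − (2·1) = 2 − 2 = 0
Every reaction leaves W unchanged, so W is conserved and no simulation is needed: W(T) = W(0) = 2·10.72 + 2·6.90 + 20.30 = 55.54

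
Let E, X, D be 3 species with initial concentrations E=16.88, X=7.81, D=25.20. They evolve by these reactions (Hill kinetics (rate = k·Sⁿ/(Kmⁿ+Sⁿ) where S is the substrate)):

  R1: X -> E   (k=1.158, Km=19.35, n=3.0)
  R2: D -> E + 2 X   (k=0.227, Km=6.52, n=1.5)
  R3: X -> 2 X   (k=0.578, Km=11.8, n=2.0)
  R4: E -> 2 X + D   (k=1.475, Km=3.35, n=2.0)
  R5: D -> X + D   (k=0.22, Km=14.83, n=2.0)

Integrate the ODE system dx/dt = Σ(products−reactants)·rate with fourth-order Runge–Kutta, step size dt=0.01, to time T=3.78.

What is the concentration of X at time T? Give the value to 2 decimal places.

X at T = 20.58

RK4 with dt=0.01: 378 steps to T=3.78. Trajectory (selected grid times):
t=0.00: E=16.88 X=7.81 D=25.20
t=0.42: E=16.41 X=9.28 D=25.71
t=0.84: E=15.96 X=10.75 D=26.22
t=1.26: E=15.53 X=12.21 D=26.73
t=1.68: E=15.14 X=13.66 D=27.23
t=2.10: E=14.78 X=15.08 D=27.74
t=2.52: E=14.45 X=16.49 D=28.24
t=2.94: E=14.14 X=17.87 D=28.74
t=3.36: E=13.87 X=19.23 D=29.24
t=3.78: E=13.63 X=20.58 D=29.74
Read off X at T=3.78: 20.58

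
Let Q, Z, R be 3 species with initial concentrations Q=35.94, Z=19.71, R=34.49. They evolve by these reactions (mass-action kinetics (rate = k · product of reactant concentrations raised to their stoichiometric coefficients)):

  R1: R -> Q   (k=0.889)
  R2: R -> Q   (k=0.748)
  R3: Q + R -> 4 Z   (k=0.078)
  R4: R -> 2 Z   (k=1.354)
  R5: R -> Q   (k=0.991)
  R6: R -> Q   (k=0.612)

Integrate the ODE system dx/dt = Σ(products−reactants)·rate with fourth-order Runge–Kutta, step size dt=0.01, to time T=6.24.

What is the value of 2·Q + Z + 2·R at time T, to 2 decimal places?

Value at T = 160.57

Check how each reaction changes W = 2·Q + Z + 2·R (weight of products minus weight of reactants):
R1: R -> Q: (2·1) − (2·1) = 2 − 2 = 0
R2: R -> Q: (2·1) − (2·1) = 2 − 2 = 0
R3: Q + R -> 4 Z: (1·4) − (2·1 + 2·1) = 4 − 4 = 0
R4: R -> 2 Z: (1·2) − (2·1) = 2 − 2 = 0
R5: R -> Q: (2·1) − (2·1) = 2 − 2 = 0
R6: R -> Q: (2·1) − (2·1) = 2 − 2 = 0
Every reaction leaves W unchanged, so W is conserved and no simulation is needed: W(T) = W(0) = 2·35.94 + 19.71 + 2·34.49 = 160.57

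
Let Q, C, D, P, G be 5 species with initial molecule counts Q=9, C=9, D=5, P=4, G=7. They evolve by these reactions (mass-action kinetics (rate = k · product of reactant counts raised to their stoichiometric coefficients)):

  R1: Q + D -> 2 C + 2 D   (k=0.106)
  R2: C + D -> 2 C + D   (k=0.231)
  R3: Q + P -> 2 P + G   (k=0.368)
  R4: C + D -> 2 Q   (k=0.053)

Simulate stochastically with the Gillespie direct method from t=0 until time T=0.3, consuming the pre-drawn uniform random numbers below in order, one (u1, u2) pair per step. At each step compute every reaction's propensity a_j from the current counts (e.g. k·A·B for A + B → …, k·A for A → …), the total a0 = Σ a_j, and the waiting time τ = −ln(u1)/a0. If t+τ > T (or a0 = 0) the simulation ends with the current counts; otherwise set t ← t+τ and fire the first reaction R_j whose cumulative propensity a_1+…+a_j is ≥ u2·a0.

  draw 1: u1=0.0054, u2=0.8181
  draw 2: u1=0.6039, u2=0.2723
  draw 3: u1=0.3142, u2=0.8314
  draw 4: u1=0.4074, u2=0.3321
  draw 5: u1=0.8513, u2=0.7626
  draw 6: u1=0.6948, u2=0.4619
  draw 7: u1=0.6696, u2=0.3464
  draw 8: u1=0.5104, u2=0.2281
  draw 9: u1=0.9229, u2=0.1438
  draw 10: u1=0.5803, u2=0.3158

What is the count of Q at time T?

t=0.000: Q=9 C=9 D=5 P=4 G=7
Draw 1: a1=4.770, a2=10.395, a3=13.248, a4=2.385, a0=30.798; τ=−ln(0.0054)/30.798=0.170 → t=0.170; u2·a0=0.8181·30.798=25.196; a1+a2=15.165 < 25.196 ≤ a1+…+a3=28.413 → R3 fires; Q=8 C=9 D=5 P=5 G=8
Draw 2: a1=4.240, a2=10.395, a3=14.720, a4=2.385, a0=31.740; τ=−ln(0.6039)/31.740=0.016 → t=0.185; u2·a0=0.2723·31.740=8.643; a1=4.240 < 8.643 ≤ a1+a2=14.635 → R2 fires; Q=8 C=10 D=5 P=5 G=8
Draw 3: a1=4.240, a2=11.550, a3=14.720, a4=2.650, a0=33.160; τ=−ln(0.3142)/33.160=0.035 → t=0.220; u2·a0=0.8314·33.160=27.569; a1+a2=15.790 < 27.569 ≤ a1+…+a3=30.510 → R3 fires; Q=7 C=10 D=5 P=6 G=9
Draw 4: a1=3.710, a2=11.550, a3=15.456, a4=2.650, a0=33.366; τ=−ln(0.4074)/33.366=0.027 → t=0.247; u2·a0=0.3321·33.366=11.081; a1=3.710 < 11.081 ≤ a1+a2=15.260 → R2 fires; Q=7 C=11 D=5 P=6 G=9
Draw 5: a1=3.710, a2=12.705, a3=15.456, a4=2.915, a0=34.786; τ=−ln(0.8513)/34.786=0.005 → t=0.252; u2·a0=0.7626·34.786=26.528; a1+a2=16.415 < 26.528 ≤ a1+…+a3=31.871 → R3 fires; Q=6 C=11 D=5 P=7 G=10
Draw 6: a1=3.180, a2=12.705, a3=15.456, a4=2.915, a0=34.256; τ=−ln(0.6948)/34.256=0.011 → t=0.263; u2·a0=0.4619·34.256=15.823; a1=3.180 < 15.823 ≤ a1+a2=15.885 → R2 fires; Q=6 C=12 D=5 P=7 G=10
Draw 7: a1=3.180, a2=13.860, a3=15.456, a4=3.180, a0=35.676; τ=−ln(0.6696)/35.676=0.011 → t=0.274; u2·a0=0.3464·35.676=12.358; a1=3.180 < 12.358 ≤ a1+a2=17.040 → R2 fires; Q=6 C=13 D=5 P=7 G=10
Draw 8: a1=3.180, a2=15.015, a3=15.456, a4=3.445, a0=37.096; τ=−ln(0.5104)/37.096=0.018 → t=0.292; u2·a0=0.2281·37.096=8.462; a1=3.180 < 8.462 ≤ a1+a2=18.195 → R2 fires; Q=6 C=14 D=5 P=7 G=10
Draw 9: a1=3.180, a2=16.170, a3=15.456, a4=3.710, a0=38.516; τ=−ln(0.9229)/38.516=0.002 → t=0.294; u2·a0=0.1438·38.516=5.539; a1=3.180 < 5.539 ≤ a1+a2=19.350 → R2 fires; Q=6 C=15 D=5 P=7 G=10
Draw 10: a1=3.180, a2=17.325, a3=15.456, a4=3.975, a0=39.936; τ=−ln(0.5803)/39.936=0.014 → t=0.308 > T=0.3: stop.
Read off Q at T=0.3: 6

Q at T = 6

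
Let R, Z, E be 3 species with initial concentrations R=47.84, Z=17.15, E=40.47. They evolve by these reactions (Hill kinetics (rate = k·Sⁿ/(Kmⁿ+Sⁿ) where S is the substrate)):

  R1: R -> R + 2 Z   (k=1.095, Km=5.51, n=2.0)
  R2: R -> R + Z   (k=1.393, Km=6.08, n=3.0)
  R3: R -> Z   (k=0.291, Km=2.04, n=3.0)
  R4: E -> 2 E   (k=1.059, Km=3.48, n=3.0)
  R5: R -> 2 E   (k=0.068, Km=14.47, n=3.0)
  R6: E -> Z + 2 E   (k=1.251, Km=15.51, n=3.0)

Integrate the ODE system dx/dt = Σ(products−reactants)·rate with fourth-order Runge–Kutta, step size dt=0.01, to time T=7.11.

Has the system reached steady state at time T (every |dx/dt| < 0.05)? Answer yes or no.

RK4 with dt=0.01: 711 steps to T=7.11. Trajectory (selected grid times):
t=0.00: R=47.84 Z=17.15 E=40.47
t=0.79: R=47.56 Z=21.12 E=42.35
t=1.58: R=47.28 Z=25.10 E=44.23
t=2.37: R=46.99 Z=29.09 E=46.13
t=3.16: R=46.71 Z=33.08 E=48.02
t=3.95: R=46.43 Z=37.07 E=49.92
t=4.74: R=46.15 Z=41.06 E=51.82
t=5.53: R=45.87 Z=45.06 E=53.72
t=6.32: R=45.58 Z=49.06 E=55.63
t=7.11: R=45.30 Z=53.06 E=57.54
Rates at T: R1=1.0790, R2=1.3896, R3=0.2910, R4=1.0588, R5=0.0659, R6=1.2270
dx/dt at T (Σ net stoichiometry × rate): R=-0.3568, Z=+5.0657, E=+2.4174
Largest |dx/dt| is |+5.0657| (Z) ≥ 0.05 → not steady.

Steady state at T: no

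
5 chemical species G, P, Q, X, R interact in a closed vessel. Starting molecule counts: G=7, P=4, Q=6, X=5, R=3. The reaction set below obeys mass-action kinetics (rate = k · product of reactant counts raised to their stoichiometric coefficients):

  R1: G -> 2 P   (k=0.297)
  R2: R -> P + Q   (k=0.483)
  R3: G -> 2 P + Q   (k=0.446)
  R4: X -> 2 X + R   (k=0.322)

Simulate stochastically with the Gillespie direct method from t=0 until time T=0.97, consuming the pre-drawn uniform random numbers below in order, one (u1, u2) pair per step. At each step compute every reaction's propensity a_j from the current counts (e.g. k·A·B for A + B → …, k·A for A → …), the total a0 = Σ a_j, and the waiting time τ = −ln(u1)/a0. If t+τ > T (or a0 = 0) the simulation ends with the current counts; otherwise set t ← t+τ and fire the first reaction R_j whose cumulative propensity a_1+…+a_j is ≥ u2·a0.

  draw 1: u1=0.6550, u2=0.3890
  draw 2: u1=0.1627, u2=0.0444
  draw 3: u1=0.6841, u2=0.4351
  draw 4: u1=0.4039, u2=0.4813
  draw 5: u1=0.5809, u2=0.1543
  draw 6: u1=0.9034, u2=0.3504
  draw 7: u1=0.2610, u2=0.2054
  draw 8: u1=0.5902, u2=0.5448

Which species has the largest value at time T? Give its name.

Dominant species at T: P

t=0.000: G=7 P=4 Q=6 X=5 R=3
Draw 1: a1=2.079, a2=1.449, a3=3.122, a4=1.610, a0=8.260; τ=−ln(0.6550)/8.260=0.051 → t=0.051; u2·a0=0.3890·8.260=3.213; a1=2.079 < 3.213 ≤ a1+a2=3.528 → R2 fires; G=7 P=5 Q=7 X=5 R=2
Draw 2: a1=2.079, a2=0.966, a3=3.122, a4=1.610, a0=7.777; τ=−ln(0.1627)/7.777=0.233 → t=0.285; u2·a0=0.0444·7.777=0.345 ≤ a1=2.079 → R1 fires; G=6 P=7 Q=7 X=5 R=2
Draw 3: a1=1.782, a2=0.966, a3=2.676, a4=1.610, a0=7.034; τ=−ln(0.6841)/7.034=0.054 → t=0.339; u2·a0=0.4351·7.034=3.060; a1+a2=2.748 < 3.060 ≤ a1+…+a3=5.424 → R3 fires; G=5 P=9 Q=8 X=5 R=2
Draw 4: a1=1.485, a2=0.966, a3=2.230, a4=1.610, a0=6.291; τ=−ln(0.4039)/6.291=0.144 → t=0.483; u2·a0=0.4813·6.291=3.028; a1+a2=2.451 < 3.028 ≤ a1+…+a3=4.681 → R3 fires; G=4 P=11 Q=9 X=5 R=2
Draw 5: a1=1.188, a2=0.966, a3=1.784, a4=1.610, a0=5.548; τ=−ln(0.5809)/5.548=0.098 → t=0.581; u2·a0=0.1543·5.548=0.856 ≤ a1=1.188 → R1 fires; G=3 P=13 Q=9 X=5 R=2
Draw 6: a1=0.891, a2=0.966, a3=1.338, a4=1.610, a0=4.805; τ=−ln(0.9034)/4.805=0.021 → t=0.602; u2·a0=0.3504·4.805=1.684; a1=0.891 < 1.684 ≤ a1+a2=1.857 → R2 fires; G=3 P=14 Q=10 X=5 R=1
Draw 7: a1=0.891, a2=0.483, a3=1.338, a4=1.610, a0=4.322; τ=−ln(0.2610)/4.322=0.311 → t=0.913; u2·a0=0.2054·4.322=0.888 ≤ a1=0.891 → R1 fires; G=2 P=16 Q=10 X=5 R=1
Draw 8: a1=0.594, a2=0.483, a3=0.892, a4=1.610, a0=3.579; τ=−ln(0.5902)/3.579=0.147 → t=1.060 > T=0.97: stop.
At T=0.97: G=2 P=16 Q=10 X=5 R=1; the largest is P.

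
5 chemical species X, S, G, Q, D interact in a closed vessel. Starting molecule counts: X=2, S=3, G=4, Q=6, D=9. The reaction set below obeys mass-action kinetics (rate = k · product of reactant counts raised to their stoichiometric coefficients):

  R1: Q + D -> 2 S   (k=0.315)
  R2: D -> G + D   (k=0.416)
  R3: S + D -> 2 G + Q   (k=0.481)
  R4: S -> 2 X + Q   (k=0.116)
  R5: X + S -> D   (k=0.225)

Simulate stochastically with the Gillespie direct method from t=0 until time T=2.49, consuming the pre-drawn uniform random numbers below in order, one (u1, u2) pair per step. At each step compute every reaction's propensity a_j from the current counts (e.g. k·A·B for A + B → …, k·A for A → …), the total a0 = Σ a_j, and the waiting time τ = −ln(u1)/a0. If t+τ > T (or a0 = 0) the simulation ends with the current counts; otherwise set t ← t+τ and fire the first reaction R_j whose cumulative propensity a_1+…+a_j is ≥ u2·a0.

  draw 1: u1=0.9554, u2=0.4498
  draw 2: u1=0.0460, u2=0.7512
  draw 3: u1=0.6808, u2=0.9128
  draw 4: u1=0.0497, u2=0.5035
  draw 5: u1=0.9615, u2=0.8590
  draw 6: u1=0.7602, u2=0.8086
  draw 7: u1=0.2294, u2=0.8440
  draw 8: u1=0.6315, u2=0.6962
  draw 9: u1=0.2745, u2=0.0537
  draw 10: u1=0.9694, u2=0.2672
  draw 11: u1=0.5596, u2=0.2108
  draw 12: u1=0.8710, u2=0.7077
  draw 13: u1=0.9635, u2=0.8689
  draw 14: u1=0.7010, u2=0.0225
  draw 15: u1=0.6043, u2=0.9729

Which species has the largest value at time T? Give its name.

t=0.000: X=2 S=3 G=4 Q=6 D=9
Draw 1: a1=17.010, a2=3.744, a3=12.987, a4=0.348, a5=1.350, a0=35.439; τ=−ln(0.9554)/35.439=0.001 → t=0.001; u2·a0=0.4498·35.439=15.940 ≤ a1=17.010 → R1 fires; X=2 S=5 G=4 Q=5 D=8
Draw 2: a1=12.600, a2=3.328, a3=19.240, a4=0.580, a5=2.250, a0=37.998; τ=−ln(0.0460)/37.998=0.081 → t=0.082; u2·a0=0.7512·37.998=28.544; a1+a2=15.928 < 28.544 ≤ a1+…+a3=35.168 → R3 fires; X=2 S=4 G=6 Q=6 D=7
Draw 3: a1=13.230, a2=2.912, a3=13.468, a4=0.464, a5=1.800, a0=31.874; τ=−ln(0.6808)/31.874=0.012 → t=0.094; u2·a0=0.9128·31.874=29.095; a1+a2=16.142 < 29.095 ≤ a1+…+a3=29.610 → R3 fires; X=2 S=3 G=8 Q=7 D=6
Draw 4: a1=13.230, a2=2.496, a3=8.658, a4=0.348, a5=1.350, a0=26.082; τ=−ln(0.0497)/26.082=0.115 → t=0.209; u2·a0=0.5035·26.082=13.132 ≤ a1=13.230 → R1 fires; X=2 S=5 G=8 Q=6 D=5
Draw 5: a1=9.450, a2=2.080, a3=12.025, a4=0.580, a5=2.250, a0=26.385; τ=−ln(0.9615)/26.385=0.001 → t=0.211; u2·a0=0.8590·26.385=22.665; a1+a2=11.530 < 22.665 ≤ a1+…+a3=23.555 → R3 fires; X=2 S=4 G=10 Q=7 D=4
Draw 6: a1=8.820, a2=1.664, a3=7.696, a4=0.464, a5=1.800, a0=20.444; τ=−ln(0.7602)/20.444=0.013 → t=0.224; u2·a0=0.8086·20.444=16.531; a1+a2=10.484 < 16.531 ≤ a1+…+a3=18.180 → R3 fires; X=2 S=3 G=12 Q=8 D=3
Draw 7: a1=7.560, a2=1.248, a3=4.329, a4=0.348, a5=1.350, a0=14.835; τ=−ln(0.2294)/14.835=0.099 → t=0.324; u2·a0=0.8440·14.835=12.521; a1+a2=8.808 < 12.521 ≤ a1+…+a3=13.137 → R3 fires; X=2 S=2 G=14 Q=9 D=2
Draw 8: a1=5.670, a2=0.832, a3=1.924, a4=0.232, a5=0.900, a0=9.558; τ=−ln(0.6315)/9.558=0.048 → t=0.372; u2·a0=0.6962·9.558=6.654; a1+a2=6.502 < 6.654 ≤ a1+…+a3=8.426 → R3 fires; X=2 S=1 G=16 Q=10 D=1
Draw 9: a1=3.150, a2=0.416, a3=0.481, a4=0.116, a5=0.450, a0=4.613; τ=−ln(0.2745)/4.613=0.280 → t=0.652; u2·a0=0.0537·4.613=0.248 ≤ a1=3.150 → R1 fires; X=2 S=3 G=16 Q=9 D=0
Draw 10: a1=0.000, a2=0.000, a3=0.000, a4=0.348, a5=1.350, a0=1.698; τ=−ln(0.9694)/1.698=0.018 → t=0.670; u2·a0=0.2672·1.698=0.454; a1+…+a4=0.348 < 0.454 ≤ a1+…+a5=1.698 → R5 fires; X=1 S=2 G=16 Q=9 D=1
Draw 11: a1=2.835, a2=0.416, a3=0.962, a4=0.232, a5=0.450, a0=4.895; τ=−ln(0.5596)/4.895=0.119 → t=0.789; u2·a0=0.2108·4.895=1.032 ≤ a1=2.835 → R1 fires; X=1 S=4 G=16 Q=8 D=0
Draw 12: a1=0.000, a2=0.000, a3=0.000, a4=0.464, a5=0.900, a0=1.364; τ=−ln(0.8710)/1.364=0.101 → t=0.890; u2·a0=0.7077·1.364=0.965; a1+…+a4=0.464 < 0.965 ≤ a1+…+a5=1.364 → R5 fires; X=0 S=3 G=16 Q=8 D=1
Draw 13: a1=2.520, a2=0.416, a3=1.443, a4=0.348, a5=0.000, a0=4.727; τ=−ln(0.9635)/4.727=0.008 → t=0.898; u2·a0=0.8689·4.727=4.107; a1+a2=2.936 < 4.107 ≤ a1+…+a3=4.379 → R3 fires; X=0 S=2 G=18 Q=9 D=0
Draw 14: a1=0.000, a2=0.000, a3=0.000, a4=0.232, a5=0.000, a0=0.232; τ=−ln(0.7010)/0.232=1.531 → t=2.429; u2·a0=0.0225·0.232=0.005; a1+…+a3=0.000 < 0.005 ≤ a1+…+a4=0.232 → R4 fires; X=2 S=1 G=18 Q=10 D=0
Draw 15: a1=0.000, a2=0.000, a3=0.000, a4=0.116, a5=0.450, a0=0.566; τ=−ln(0.6043)/0.566=0.890 → t=3.319 > T=2.49: stop.
At T=2.49: X=2 S=1 G=18 Q=10 D=0; the largest is G.

Dominant species at T: G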